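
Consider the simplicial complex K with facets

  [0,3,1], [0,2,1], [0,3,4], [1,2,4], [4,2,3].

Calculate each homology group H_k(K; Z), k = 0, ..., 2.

H_0 ≅ Z,  H_1 ≅ Z,  H_2 = 0.

We work with the vertex ordering 0 < 1 < 2 < 3 < 4. The simplices of K, each written with vertices in increasing order, are:

  0-simplices (5): [0], [1], [2], [3], [4]
  1-simplices (10): [0,1], [0,2], [0,3], [0,4], [1,2], [1,3], [1,4], [2,3], [2,4], [3,4]
  2-simplices (5): [0,1,2], [0,1,3], [0,3,4], [1,2,4], [2,3,4]

Hence C_0 ≅ Z^5, C_1 ≅ Z^10, C_2 ≅ Z^5.

∂_1: C_1 → C_0 is given by ∂[p,q] = [q] − [p].
As a 5×10 matrix over Z this has rank 4, with invariant factors (1,1,1,1).

Boundary ∂_2: C_2 → C_1 maps a triangle to the signed sum of its edges. For instance
  ∂[0,1,2] = [1,2] − [0,2] + [0,1],
  ∂[0,1,3] = [1,3] − [0,3] + [0,1].
The 10×5 boundary matrix has rank 5 and Smith normal form diag(1,1,1,1,1).

Now H_k = ker ∂_k / im ∂_{k+1}, so:

  H_0: rank C_0 − rank ∂_1 = 5 − 4 = 1, and the invariant factors of ∂_1 are all 1, so H_0 = Z.
  H_1: rank ker ∂_1 − rank ∂_2 = (10 − 4) − 5 = 1, and the invariant factors of ∂_2 are all 1, so H_1 = Z.
  H_2: rank ker ∂_2 − rank ∂_3 = (5 − 5) − 0 = 0, and there is no ∂_3, so H_2 = 0.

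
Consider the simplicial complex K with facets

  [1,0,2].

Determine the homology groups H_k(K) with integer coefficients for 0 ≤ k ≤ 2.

H_0 ≅ Z,  H_1 = 0,  H_2 = 0.

We work with the vertex ordering 0 < 1 < 2. The simplices of K, each written with vertices in increasing order, are:

  0-simplices (3): [0], [1], [2]
  1-simplices (3): [0,1], [0,2], [1,2]
  2-simplices (1): [0,1,2]

giving chain groups C_0 ≅ Z^3, C_1 ≅ Z^3, C_2 ≅ Z^1.

The boundary map ∂_1: C_1 → C_0 sends each edge [p,q] (with p < q) to q − p. For instance
  ∂[1,2] = [2] − [1].
The 3×3 boundary matrix has rank 2 and Smith normal form diag(1,1).

∂_2: C_2 → C_1 sends each 2-simplex [p,q,r] to [q,r] − [p,r] + [p,q]. For instance
  ∂[0,1,2] = [1,2] − [0,2] + [0,1].
As a 3×1 matrix over Z this has rank 1, with invariant factors (1).

Computing H_k = (kernel of ∂_k) / (image of ∂_{k+1}):

  H_0: rank C_0 − rank ∂_1 = 3 − 2 = 1, and the invariant factors of ∂_1 are all 1, so H_0 ≅ Z.
  H_1: rank ker ∂_1 − rank ∂_2 = (3 − 2) − 1 = 0, and the invariant factors of ∂_2 are all 1, so H_1 ≅ 0.
  H_2: rank ker ∂_2 − rank ∂_3 = (1 − 1) − 0 = 0, and there is no ∂_3, so H_2 ≅ 0.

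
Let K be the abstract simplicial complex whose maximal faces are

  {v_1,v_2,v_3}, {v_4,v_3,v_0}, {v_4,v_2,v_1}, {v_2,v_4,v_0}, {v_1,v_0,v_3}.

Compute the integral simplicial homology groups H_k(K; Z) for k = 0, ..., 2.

Fix the vertex order v_0 < v_1 < v_2 < v_3 < v_4 and write every simplex with vertices in increasing order. Then dim K = 2 and the simplices of K are:

  0-simplices (5): [v_0], [v_1], [v_2], [v_3], [v_4]
  1-simplices (10): [v_0,v_1], [v_0,v_2], [v_0,v_3], [v_0,v_4], [v_1,v_2], [v_1,v_3], [v_1,v_4], [v_2,v_3], [v_2,v_4], [v_3,v_4]
  2-simplices (5): [v_0,v_1,v_3], [v_0,v_2,v_4], [v_0,v_3,v_4], [v_1,v_2,v_3], [v_1,v_2,v_4]

giving chain groups C_0 ≅ Z^5, C_1 ≅ Z^10, C_2 ≅ Z^5.

∂_1: C_1 → C_0 is given by ∂[p,q] = [q] − [p].
This gives a 5×10 integer matrix of rank 4; reducing to Smith normal form yields diagonal entries (1,1,1,1).

Boundary ∂_2: C_2 → C_1 sends each 2-simplex [p,q,r] to [q,r] − [p,r] + [p,q]. For instance
  ∂[v_0,v_1,v_3] = [v_1,v_3] − [v_0,v_3] + [v_0,v_1],
  ∂[v_1,v_2,v_4] = [v_2,v_4] − [v_1,v_4] + [v_1,v_2].
The resulting 10×5 matrix has rank 5, and its Smith normal form has invariant factors (1,1,1,1,1).

Reading off H_k = ker ∂_k / im ∂_{k+1}:

  H_0: rank C_0 − rank ∂_1 = 5 − 4 = 1, and the invariant factors of ∂_1 are all 1, so H_0 = Z.
  H_1: rank ker ∂_1 − rank ∂_2 = (10 − 4) − 5 = 1, and the invariant factors of ∂_2 are all 1, so H_1 = Z.
  H_2: rank ker ∂_2 − rank ∂_3 = (5 − 5) − 0 = 0, and there is no ∂_3, so H_2 = 0.

As a check, the Euler characteristic is 5 − 10 + 5 = 0, which agrees with 1 − 1 + 0 = 0.
(K is a triangulation of the Möbius band.)

H_0 ≅ Z,  H_1 ≅ Z,  H_2 = 0.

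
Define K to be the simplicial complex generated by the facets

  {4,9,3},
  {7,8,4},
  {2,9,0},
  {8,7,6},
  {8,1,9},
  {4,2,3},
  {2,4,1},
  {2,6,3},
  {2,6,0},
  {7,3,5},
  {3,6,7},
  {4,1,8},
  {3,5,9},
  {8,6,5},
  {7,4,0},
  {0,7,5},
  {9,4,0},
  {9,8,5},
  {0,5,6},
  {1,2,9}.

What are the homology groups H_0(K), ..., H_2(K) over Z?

H_0 = Z,  H_1 = Z ⊕ Z/2,  H_2 = 0.

We work with the vertex ordering 0 < 1 < 2 < 3 < 4 < 5 < 6 < 7 < 8 < 9. The simplices of K, each written with vertices in increasing order, are:

  0-simplices (10): [0], [1], [2], [3], [4], [5], [6], [7], [8], [9]
  1-simplices (30): (30 of them)
  2-simplices (20): (20 of them)

giving chain groups C_0 ≅ Z^10, C_1 ≅ Z^30, C_2 ≅ Z^20.

The boundary map ∂_1: C_1 → C_0 maps an edge to its endpoints' difference, ∂[p,q] = q − p.
As a 10×30 matrix over Z this has rank 9, with invariant factors (1,1,1,1,1,1,1,1,1).

Boundary ∂_2: C_2 → C_1 sends each 2-simplex [p,q,r] to [q,r] − [p,r] + [p,q]. For instance
  ∂[6,7,8] = [7,8] − [6,8] + [6,7],
  ∂[1,4,8] = [4,8] − [1,8] + [1,4].
The resulting 30×20 matrix has rank 20, and its Smith normal form has invariant factors (1,1,1,1,1,1,1,1,1,1,1,1,1,1,1,1,1,1,1,2).

From H_k ≅ ker(∂_k) / im(∂_{k+1}) we obtain:

  H_0: rank C_0 − rank ∂_1 = 10 − 9 = 1, and the invariant factors of ∂_1 are all 1, so H_0 ≅ Z.
  H_1: rank ker ∂_1 − rank ∂_2 = (30 − 9) − 20 = 1, and ∂_2 has invariant factor 2 > 1, so H_1 ≅ Z ⊕ Z/2.
  H_2: rank ker ∂_2 − rank ∂_3 = (20 − 20) − 0 = 0, and there is no ∂_3, so H_2 ≅ 0.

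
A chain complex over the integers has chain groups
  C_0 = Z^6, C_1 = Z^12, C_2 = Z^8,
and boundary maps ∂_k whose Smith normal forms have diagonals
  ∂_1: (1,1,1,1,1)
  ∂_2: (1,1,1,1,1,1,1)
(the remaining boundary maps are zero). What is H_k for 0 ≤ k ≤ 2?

H_0: b_0 = 6 − 0 − 5 = 1; torsion from ∂_1 factors > 1: none. So H_0 = Z.
H_1: b_1 = 12 − 5 − 7 = 0; torsion from ∂_2 factors > 1: none. So H_1 = 0.
H_2: b_2 = 8 − 7 − 0 = 1; torsion from ∂_3 factors > 1: none. So H_2 = Z.

H_0 = Z,  H_1 = 0,  H_2 = Z.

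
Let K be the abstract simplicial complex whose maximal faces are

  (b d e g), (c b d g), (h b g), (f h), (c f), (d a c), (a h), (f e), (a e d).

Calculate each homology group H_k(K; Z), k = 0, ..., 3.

H_0 ≅ Z,  H_1 ≅ Z^3,  H_2 = 0,  H_3 = 0.

Fix the vertex order a < b < c < d < e < f < g < h and write every simplex with vertices in increasing order. Then dim K = 3 and the simplices of K are:

  0-simplices (8): a, b, c, d, e, f, g, h
  1-simplices (18): ac, ad, ae, ah, bc, bd, be, bg, bh, cd, cf, cg, de, dg, ef, eg, fh, gh
  2-simplices (10): acd, ade, bcd, bcg, bde, bdg, beg, bgh, cdg, deg
  3-simplices (2): bcdg, bdeg

so the chain groups are C_0 ≅ Z^8, C_1 ≅ Z^18, C_2 ≅ Z^10, C_3 ≅ Z^2.

The boundary map ∂_1: C_1 → C_0 is given by ∂[p,q] = [q] − [p]. For instance
  ∂ah = h − a.
The 8×18 boundary matrix has rank 7 and Smith normal form diag(1,1,1,1,1,1,1).

Boundary ∂_2: C_2 → C_1 sends each 2-simplex [p,q,r] to [q,r] − [p,r] + [p,q]. For instance
  ∂bdg = dg − bg + bd,
  ∂cdg = dg − cg + cd.
The resulting 18×10 matrix has rank 8, and its Smith normal form has invariant factors (1,1,1,1,1,1,1,1).

Boundary ∂_3: C_3 → C_2 sends each 3-simplex σ to the alternating sum Σ_i (−1)^i (σ with its i-th vertex removed). For instance
  ∂bdeg = deg − beg + bdg − bde,
  ∂bcdg = cdg − bdg + bcg − bcd.
This gives a 10×2 integer matrix of rank 2; reducing to Smith normal form yields diagonal entries (1,1).

Reading off H_k = ker ∂_k / im ∂_{k+1}:

  H_0: rank C_0 − rank ∂_1 = 8 − 7 = 1, and the invariant factors of ∂_1 are all 1, so H_0 ≅ Z.
  H_1: rank ker ∂_1 − rank ∂_2 = (18 − 7) − 8 = 3, and the invariant factors of ∂_2 are all 1, so H_1 ≅ Z^3.
  H_2: rank ker ∂_2 − rank ∂_3 = (10 − 8) − 2 = 0, and the invariant factors of ∂_3 are all 1, so H_2 ≅ 0.
  H_3: rank ker ∂_3 − rank ∂_4 = (2 − 2) − 0 = 0, and there is no ∂_4, so H_3 ≅ 0.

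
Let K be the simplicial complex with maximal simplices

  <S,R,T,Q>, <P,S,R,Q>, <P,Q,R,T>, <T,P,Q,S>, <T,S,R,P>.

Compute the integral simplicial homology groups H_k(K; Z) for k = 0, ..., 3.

Fix the vertex order P < Q < R < S < T and write every simplex with vertices in increasing order. Then dim K = 3 and the simplices of K are:

  0-simplices (5): P, Q, R, S, T
  1-simplices (10): PQ, PR, PS, PT, QR, QS, QT, RS, RT, ST
  2-simplices (10): PQR, PQS, PQT, PRS, PRT, PST, QRS, QRT, QST, RST
  3-simplices (5): PQRS, PQRT, PQST, PRST, QRST

so the chain groups are C_0 ≅ Z^5, C_1 ≅ Z^10, C_2 ≅ Z^10, C_3 ≅ Z^5.

∂_1: C_1 → C_0 is given by ∂[p,q] = [q] − [p].
This gives a 5×10 integer matrix of rank 4; reducing to Smith normal form yields diagonal entries (1,1,1,1).

The boundary map ∂_2: C_2 → C_1 acts by ∂[p,q,r] = [q,r] − [p,r] + [p,q]. For instance
  ∂QRT = RT − QT + QR,
  ∂PQS = QS − PS + PQ.
The resulting 10×10 matrix has rank 6, and its Smith normal form has invariant factors (1,1,1,1,1,1).

The boundary map ∂_3: C_3 → C_2 sends each 3-simplex σ to the alternating sum Σ_i (−1)^i (σ with its i-th vertex removed). For instance
  ∂PRST = RST − PST + PRT − PRS,
  ∂PQST = QST − PST + PQT − PQS.
This gives a 10×5 integer matrix of rank 4; reducing to Smith normal form yields diagonal entries (1,1,1,1).

Computing H_k = (kernel of ∂_k) / (image of ∂_{k+1}):

  H_0: rank C_0 − rank ∂_1 = 5 − 4 = 1, and the invariant factors of ∂_1 are all 1, so H_0 = Z.
  H_1: rank ker ∂_1 − rank ∂_2 = (10 − 4) − 6 = 0, and the invariant factors of ∂_2 are all 1, so H_1 = 0.
  H_2: rank ker ∂_2 − rank ∂_3 = (10 − 6) − 4 = 0, and the invariant factors of ∂_3 are all 1, so H_2 = 0.
  H_3: rank ker ∂_3 − rank ∂_4 = (5 − 4) − 0 = 1, and there is no ∂_4, so H_3 = Z.

As a check, the Euler characteristic is 5 − 10 + 10 − 5 = 0, which agrees with 1 − 0 + 0 − 1 = 0.
(K is a triangulation of the 3-sphere S^3.)

H_0 = Z,  H_1 = 0,  H_2 = 0,  H_3 = Z.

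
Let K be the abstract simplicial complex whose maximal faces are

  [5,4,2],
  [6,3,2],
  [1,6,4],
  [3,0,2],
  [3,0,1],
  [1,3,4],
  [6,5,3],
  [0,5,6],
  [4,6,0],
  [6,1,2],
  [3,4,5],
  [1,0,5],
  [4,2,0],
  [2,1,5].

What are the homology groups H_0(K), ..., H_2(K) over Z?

H_0 = Z,  H_1 = Z^2,  H_2 = Z.

Take the total order 0 < 1 < 2 < 3 < 4 < 5 < 6 on the vertex set. Then K (dimension 2) consists of the simplices:

  0-simplices (7): [0], [1], [2], [3], [4], [5], [6]
  1-simplices (21): [0,1], [0,2], [0,3], [0,4], [0,5], [0,6], [1,2], [1,3], [1,4], [1,5], [1,6], [2,3], [2,4], [2,5], [2,6], [3,4], [3,5], [3,6], [4,5], [4,6], [5,6]
  2-simplices (14): [0,1,3], [0,1,5], [0,2,3], [0,2,4], [0,4,6], [0,5,6], [1,2,5], [1,2,6], [1,3,4], [1,4,6], [2,3,6], [2,4,5], [3,4,5], [3,5,6]

Hence C_0 ≅ Z^7, C_1 ≅ Z^21, C_2 ≅ Z^14.

The boundary map ∂_1: C_1 → C_0 maps an edge to its endpoints' difference, ∂[p,q] = q − p. For instance
  ∂[0,6] = [6] − [0].
The resulting 7×21 matrix has rank 6, and its Smith normal form has invariant factors (1,1,1,1,1,1).

∂_2: C_2 → C_1 maps a triangle to the signed sum of its edges. For instance
  ∂[1,3,4] = [3,4] − [1,4] + [1,3],
  ∂[0,2,3] = [2,3] − [0,3] + [0,2].
The 21×14 boundary matrix has rank 13 and Smith normal form diag(1,1,1,1,1,1,1,1,1,1,1,1,1).

Reading off H_k = ker ∂_k / im ∂_{k+1}:

  H_0: rank C_0 − rank ∂_1 = 7 − 6 = 1, and the invariant factors of ∂_1 are all 1, so H_0 ≅ Z.
  H_1: rank ker ∂_1 − rank ∂_2 = (21 − 6) − 13 = 2, and the invariant factors of ∂_2 are all 1, so H_1 ≅ Z^2.
  H_2: rank ker ∂_2 − rank ∂_3 = (14 − 13) − 0 = 1, and there is no ∂_3, so H_2 ≅ Z.

As a check, the Euler characteristic is 7 − 21 + 14 = 0, which agrees with 1 − 2 + 1 = 0.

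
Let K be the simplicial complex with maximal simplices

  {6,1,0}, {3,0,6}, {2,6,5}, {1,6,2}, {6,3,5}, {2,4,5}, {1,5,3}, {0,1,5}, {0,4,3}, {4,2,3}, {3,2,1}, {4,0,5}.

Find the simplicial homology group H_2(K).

Fix the vertex order 0 < 1 < 2 < 3 < 4 < 5 < 6 and write every simplex with vertices in increasing order. Then dim K = 2 and the simplices of K are:

  0-simplices (7): [0], [1], [2], [3], [4], [5], [6]
  1-simplices (18): [0,1], [0,3], [0,4], [0,5], [0,6], [1,2], [1,3], [1,5], [1,6], [2,3], [2,4], [2,5], [2,6], [3,4], [3,5], [3,6], [4,5], [5,6]
  2-simplices (12): [0,1,5], [0,1,6], [0,3,4], [0,3,6], [0,4,5], [1,2,3], [1,2,6], [1,3,5], [2,3,4], [2,4,5], [2,5,6], [3,5,6]

giving chain groups C_0 ≅ Z^7, C_1 ≅ Z^18, C_2 ≅ Z^12.

The boundary map ∂_1: C_1 → C_0 maps an edge to its endpoints' difference, ∂[p,q] = q − p.
This gives a 7×18 integer matrix of rank 6; reducing to Smith normal form yields diagonal entries (1,1,1,1,1,1).

∂_2: C_2 → C_1 acts by ∂[p,q,r] = [q,r] − [p,r] + [p,q]. For instance
  ∂[2,3,4] = [3,4] − [2,4] + [2,3],
  ∂[3,5,6] = [5,6] − [3,6] + [3,5].
The 18×12 boundary matrix has rank 12 and Smith normal form diag(1,1,1,1,1,1,1,1,1,1,1,2).

Now H_k = ker ∂_k / im ∂_{k+1}, so:

  H_2: rank ker ∂_2 − rank ∂_3 = (12 − 12) − 0 = 0, and there is no ∂_3, so H_2 ≅ 0.

(K is a triangulation of the real projective plane RP^2.)

H_2 = 0.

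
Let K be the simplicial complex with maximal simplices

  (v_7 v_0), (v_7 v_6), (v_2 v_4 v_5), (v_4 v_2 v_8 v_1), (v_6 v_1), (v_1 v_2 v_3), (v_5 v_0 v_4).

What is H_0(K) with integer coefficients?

H_0 ≅ Z.

Order the vertices as v_0 < v_1 < v_2 < v_3 < v_4 < v_5 < v_6 < v_7 < v_8. Listing each simplex with vertices in this order, K has dimension 3 with simplices:

  0-simplices (9): [v_0], [v_1], [v_2], [v_3], [v_4], [v_5], [v_6], [v_7], [v_8]
  1-simplices (15): (15 of them)
  2-simplices (7): [v_0,v_4,v_5], [v_1,v_2,v_3], [v_1,v_2,v_4], [v_1,v_2,v_8], [v_1,v_4,v_8], [v_2,v_4,v_5], [v_2,v_4,v_8]
  3-simplices (1): [v_1,v_2,v_4,v_8]

so the chain groups are C_0 ≅ Z^9, C_1 ≅ Z^15, C_2 ≅ Z^7, C_3 ≅ Z^1.

∂_1: C_1 → C_0 sends each edge [p,q] (with p < q) to q − p. For instance
  ∂[v_1,v_8] = [v_8] − [v_1].
This gives a 9×15 integer matrix of rank 8; reducing to Smith normal form yields diagonal entries (1,1,1,1,1,1,1,1).

∂_2: C_2 → C_1 maps a triangle to the signed sum of its edges. For instance
  ∂[v_2,v_4,v_8] = [v_4,v_8] − [v_2,v_8] + [v_2,v_4],
  ∂[v_1,v_2,v_8] = [v_2,v_8] − [v_1,v_8] + [v_1,v_2].
As a 15×7 matrix over Z this has rank 6, with invariant factors (1,1,1,1,1,1).

∂_3: C_3 → C_2 sends each 3-simplex σ to the alternating sum Σ_i (−1)^i (σ with its i-th vertex removed). For instance
  ∂[v_1,v_2,v_4,v_8] = [v_2,v_4,v_8] − [v_1,v_4,v_8] + [v_1,v_2,v_8] − [v_1,v_2,v_4].
The 7×1 boundary matrix has rank 1 and Smith normal form diag(1).

Now H_k = ker ∂_k / im ∂_{k+1}, so:

  H_0: rank C_0 − rank ∂_1 = 9 − 8 = 1, and the invariant factors of ∂_1 are all 1, so H_0 ≅ Z.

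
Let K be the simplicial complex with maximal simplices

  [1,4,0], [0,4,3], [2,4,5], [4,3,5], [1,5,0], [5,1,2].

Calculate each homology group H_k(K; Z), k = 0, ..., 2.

Order the vertices as 0 < 1 < 2 < 3 < 4 < 5. Listing each simplex with vertices in this order, K has dimension 2 with simplices:

  0-simplices (6): [0], [1], [2], [3], [4], [5]
  1-simplices (12): [0,1], [0,3], [0,4], [0,5], [1,2], [1,4], [1,5], [2,4], [2,5], [3,4], [3,5], [4,5]
  2-simplices (6): [0,1,4], [0,1,5], [0,3,4], [1,2,5], [2,4,5], [3,4,5]

so the chain groups are C_0 ≅ Z^6, C_1 ≅ Z^12, C_2 ≅ Z^6.

Boundary ∂_1: C_1 → C_0 is given by ∂[p,q] = [q] − [p].
The 6×12 boundary matrix has rank 5 and Smith normal form diag(1,1,1,1,1).

The boundary map ∂_2: C_2 → C_1 sends each 2-simplex [p,q,r] to [q,r] − [p,r] + [p,q]. For instance
  ∂[2,4,5] = [4,5] − [2,5] + [2,4],
  ∂[0,3,4] = [3,4] − [0,4] + [0,3].
As a 12×6 matrix over Z this has rank 6, with invariant factors (1,1,1,1,1,1).

Computing H_k = (kernel of ∂_k) / (image of ∂_{k+1}):

  H_0: rank C_0 − rank ∂_1 = 6 − 5 = 1, and the invariant factors of ∂_1 are all 1, so H_0 ≅ Z.
  H_1: rank ker ∂_1 − rank ∂_2 = (12 − 5) − 6 = 1, and the invariant factors of ∂_2 are all 1, so H_1 ≅ Z.
  H_2: rank ker ∂_2 − rank ∂_3 = (6 − 6) − 0 = 0, and there is no ∂_3, so H_2 ≅ 0.

H_0 = Z,  H_1 = Z,  H_2 = 0.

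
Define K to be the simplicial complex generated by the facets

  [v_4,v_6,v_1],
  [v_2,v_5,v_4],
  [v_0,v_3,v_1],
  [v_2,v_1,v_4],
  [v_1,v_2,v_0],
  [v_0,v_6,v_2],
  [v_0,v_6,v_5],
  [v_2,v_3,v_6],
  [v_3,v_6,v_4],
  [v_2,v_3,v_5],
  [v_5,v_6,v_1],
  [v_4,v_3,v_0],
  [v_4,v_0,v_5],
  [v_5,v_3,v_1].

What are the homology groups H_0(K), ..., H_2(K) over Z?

H_0 ≅ Z,  H_1 ≅ Z^2,  H_2 ≅ Z.

Order the vertices as v_0 < v_1 < v_2 < v_3 < v_4 < v_5 < v_6. Listing each simplex with vertices in this order, K has dimension 2 with simplices:

  0-simplices (7): [v_0], [v_1], [v_2], [v_3], [v_4], [v_5], [v_6]
  1-simplices (21): (21 of them)
  2-simplices (14): (14 of them)

giving chain groups C_0 ≅ Z^7, C_1 ≅ Z^21, C_2 ≅ Z^14.

The boundary map ∂_1: C_1 → C_0 maps an edge to its endpoints' difference, ∂[p,q] = q − p. For instance
  ∂[v_3,v_4] = [v_4] − [v_3].
The 7×21 boundary matrix has rank 6 and Smith normal form diag(1,1,1,1,1,1).

∂_2: C_2 → C_1 sends each 2-simplex [p,q,r] to [q,r] − [p,r] + [p,q]. For instance
  ∂[v_0,v_4,v_5] = [v_4,v_5] − [v_0,v_5] + [v_0,v_4],
  ∂[v_1,v_4,v_6] = [v_4,v_6] − [v_1,v_6] + [v_1,v_4].
The resulting 21×14 matrix has rank 13, and its Smith normal form has invariant factors (1,1,1,1,1,1,1,1,1,1,1,1,1).

Reading off H_k = ker ∂_k / im ∂_{k+1}:

  H_0: rank C_0 − rank ∂_1 = 7 − 6 = 1, and the invariant factors of ∂_1 are all 1, so H_0 = Z.
  H_1: rank ker ∂_1 − rank ∂_2 = (21 − 6) − 13 = 2, and the invariant factors of ∂_2 are all 1, so H_1 = Z^2.
  H_2: rank ker ∂_2 − rank ∂_3 = (14 − 13) − 0 = 1, and there is no ∂_3, so H_2 = Z.

As a check, the Euler characteristic is 7 − 21 + 14 = 0, which agrees with 1 − 2 + 1 = 0.
(K is a triangulation of the torus T^2.)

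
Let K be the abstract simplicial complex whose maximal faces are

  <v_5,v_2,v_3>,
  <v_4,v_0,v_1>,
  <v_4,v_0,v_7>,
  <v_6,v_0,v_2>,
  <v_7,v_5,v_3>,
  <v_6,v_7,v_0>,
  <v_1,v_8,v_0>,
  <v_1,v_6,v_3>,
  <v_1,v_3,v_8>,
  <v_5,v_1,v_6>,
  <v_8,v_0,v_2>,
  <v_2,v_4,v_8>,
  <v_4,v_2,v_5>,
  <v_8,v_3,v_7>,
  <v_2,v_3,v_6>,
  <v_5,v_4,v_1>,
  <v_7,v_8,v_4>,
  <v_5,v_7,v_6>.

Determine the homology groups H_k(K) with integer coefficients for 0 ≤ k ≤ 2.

Order the vertices as v_0 < v_1 < v_2 < v_3 < v_4 < v_5 < v_6 < v_7 < v_8. Listing each simplex with vertices in this order, K has dimension 2 with simplices:

  0-simplices (9): [v_0], [v_1], [v_2], [v_3], [v_4], [v_5], [v_6], [v_7], [v_8]
  1-simplices (27): (27 of them)
  2-simplices (18): (18 of them)

giving chain groups C_0 ≅ Z^9, C_1 ≅ Z^27, C_2 ≅ Z^18.

The boundary map ∂_1: C_1 → C_0 maps an edge to its endpoints' difference, ∂[p,q] = q − p. For instance
  ∂[v_7,v_8] = [v_8] − [v_7].
As a 9×27 matrix over Z this has rank 8, with invariant factors (1,1,1,1,1,1,1,1).

The boundary map ∂_2: C_2 → C_1 maps a triangle to the signed sum of its edges. For instance
  ∂[v_3,v_7,v_8] = [v_7,v_8] − [v_3,v_8] + [v_3,v_7],
  ∂[v_0,v_4,v_7] = [v_4,v_7] − [v_0,v_7] + [v_0,v_4].
The resulting 27×18 matrix has rank 18, and its Smith normal form has invariant factors (1,1,1,1,1,1,1,1,1,1,1,1,1,1,1,1,1,2).

Now H_k = ker ∂_k / im ∂_{k+1}, so:

  H_0: rank C_0 − rank ∂_1 = 9 − 8 = 1, and the invariant factors of ∂_1 are all 1, so H_0 ≅ Z.
  H_1: rank ker ∂_1 − rank ∂_2 = (27 − 8) − 18 = 1, and ∂_2 has invariant factor 2 > 1, so H_1 ≅ Z ⊕ Z/2.
  H_2: rank ker ∂_2 − rank ∂_3 = (18 − 18) − 0 = 0, and there is no ∂_3, so H_2 ≅ 0.

H_0 ≅ Z,  H_1 ≅ Z ⊕ Z/2,  H_2 = 0.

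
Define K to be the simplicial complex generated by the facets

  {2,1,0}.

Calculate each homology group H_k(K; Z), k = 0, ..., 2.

H_0 = Z,  H_1 = 0,  H_2 = 0.

Order the vertices as 0 < 1 < 2. Listing each simplex with vertices in this order, K has dimension 2 with simplices:

  0-simplices (3): [0], [1], [2]
  1-simplices (3): [0,1], [0,2], [1,2]
  2-simplices (1): [0,1,2]

so the chain groups are C_0 ≅ Z^3, C_1 ≅ Z^3, C_2 ≅ Z^1.

The boundary map ∂_1: C_1 → C_0 maps an edge to its endpoints' difference, ∂[p,q] = q − p. For instance
  ∂[0,2] = [2] − [0].
As a 3×3 matrix over Z this has rank 2, with invariant factors (1,1).

∂_2: C_2 → C_1 maps a triangle to the signed sum of its edges. For instance
  ∂[0,1,2] = [1,2] − [0,2] + [0,1].
The 3×1 boundary matrix has rank 1 and Smith normal form diag(1).

Now H_k = ker ∂_k / im ∂_{k+1}, so:

  H_0: rank C_0 − rank ∂_1 = 3 − 2 = 1, and the invariant factors of ∂_1 are all 1, so H_0 ≅ Z.
  H_1: rank ker ∂_1 − rank ∂_2 = (3 − 2) − 1 = 0, and the invariant factors of ∂_2 are all 1, so H_1 ≅ 0.
  H_2: rank ker ∂_2 − rank ∂_3 = (1 − 1) − 0 = 0, and there is no ∂_3, so H_2 ≅ 0.

As a check, the Euler characteristic is 3 − 3 + 1 = 1, which agrees with 1 − 0 + 0 = 1.
(K is a triangulation of the 2-simplex.)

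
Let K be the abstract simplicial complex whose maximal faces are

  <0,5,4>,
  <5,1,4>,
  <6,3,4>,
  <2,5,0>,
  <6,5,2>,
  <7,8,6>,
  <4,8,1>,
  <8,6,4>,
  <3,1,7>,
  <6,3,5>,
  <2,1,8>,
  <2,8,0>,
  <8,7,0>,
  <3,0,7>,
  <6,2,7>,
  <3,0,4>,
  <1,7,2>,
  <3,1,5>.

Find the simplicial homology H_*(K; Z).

H_0 = Z,  H_1 = Z ⊕ Z/2Z,  H_2 = 0.

Fix the vertex order 0 < 1 < 2 < 3 < 4 < 5 < 6 < 7 < 8 and write every simplex with vertices in increasing order. Then dim K = 2 and the simplices of K are:

  0-simplices (9): [0], [1], [2], [3], [4], [5], [6], [7], [8]
  1-simplices (27): (27 of them)
  2-simplices (18): [0,2,5], [0,2,8], [0,3,4], [0,3,7], [0,4,5], [0,7,8], [1,2,7], [1,2,8], [1,3,5], [1,3,7], [1,4,5], [1,4,8], [2,5,6], [2,6,7], [3,4,6], [3,5,6], [4,6,8], [6,7,8]

so the chain groups are C_0 ≅ Z^9, C_1 ≅ Z^27, C_2 ≅ Z^18.

Boundary ∂_1: C_1 → C_0 maps an edge to its endpoints' difference, ∂[p,q] = q − p. For instance
  ∂[1,7] = [7] − [1].
The 9×27 boundary matrix has rank 8 and Smith normal form diag(1,1,1,1,1,1,1,1).

The boundary map ∂_2: C_2 → C_1 maps a triangle to the signed sum of its edges. For instance
  ∂[0,2,8] = [2,8] − [0,8] + [0,2],
  ∂[6,7,8] = [7,8] − [6,8] + [6,7].
The resulting 27×18 matrix has rank 18, and its Smith normal form has invariant factors (1,1,1,1,1,1,1,1,1,1,1,1,1,1,1,1,1,2).

From H_k ≅ ker(∂_k) / im(∂_{k+1}) we obtain:

  H_0: rank C_0 − rank ∂_1 = 9 − 8 = 1, and the invariant factors of ∂_1 are all 1, so H_0 ≅ Z.
  H_1: rank ker ∂_1 − rank ∂_2 = (27 − 8) − 18 = 1, and ∂_2 has invariant factor 2 > 1, so H_1 ≅ Z ⊕ Z/2Z.
  H_2: rank ker ∂_2 − rank ∂_3 = (18 − 18) − 0 = 0, and there is no ∂_3, so H_2 ≅ 0.

As a check, the Euler characteristic is 9 − 27 + 18 = 0, which agrees with 1 − 1 + 0 = 0.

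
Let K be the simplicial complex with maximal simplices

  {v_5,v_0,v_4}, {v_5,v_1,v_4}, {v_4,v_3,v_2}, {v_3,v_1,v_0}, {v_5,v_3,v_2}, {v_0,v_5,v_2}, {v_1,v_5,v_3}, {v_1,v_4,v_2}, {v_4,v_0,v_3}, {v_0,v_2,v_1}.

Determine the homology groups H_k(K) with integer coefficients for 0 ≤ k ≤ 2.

H_0 = Z,  H_1 = Z/2,  H_2 = 0.

We work with the vertex ordering v_0 < v_1 < v_2 < v_3 < v_4 < v_5. The simplices of K, each written with vertices in increasing order, are:

  0-simplices (6): [v_0], [v_1], [v_2], [v_3], [v_4], [v_5]
  1-simplices (15): (15 of them)
  2-simplices (10): [v_0,v_1,v_2], [v_0,v_1,v_3], [v_0,v_2,v_5], [v_0,v_3,v_4], [v_0,v_4,v_5], [v_1,v_2,v_4], [v_1,v_3,v_5], [v_1,v_4,v_5], [v_2,v_3,v_4], [v_2,v_3,v_5]

giving chain groups C_0 ≅ Z^6, C_1 ≅ Z^15, C_2 ≅ Z^10.

The boundary map ∂_1: C_1 → C_0 is given by ∂[p,q] = [q] − [p]. For instance
  ∂[v_2,v_5] = [v_5] − [v_2].
The 6×15 boundary matrix has rank 5 and Smith normal form diag(1,1,1,1,1).

The boundary map ∂_2: C_2 → C_1 acts by ∂[p,q,r] = [q,r] − [p,r] + [p,q]. For instance
  ∂[v_1,v_3,v_5] = [v_3,v_5] − [v_1,v_5] + [v_1,v_3],
  ∂[v_1,v_2,v_4] = [v_2,v_4] − [v_1,v_4] + [v_1,v_2].
This gives a 15×10 integer matrix of rank 10; reducing to Smith normal form yields diagonal entries (1,1,1,1,1,1,1,1,1,2).

Now H_k = ker ∂_k / im ∂_{k+1}, so:

  H_0: rank C_0 − rank ∂_1 = 6 − 5 = 1, and the invariant factors of ∂_1 are all 1, so H_0 = Z.
  H_1: rank ker ∂_1 − rank ∂_2 = (15 − 5) − 10 = 0, and ∂_2 has invariant factor 2 > 1, so H_1 = Z/2.
  H_2: rank ker ∂_2 − rank ∂_3 = (10 − 10) − 0 = 0, and there is no ∂_3, so H_2 = 0.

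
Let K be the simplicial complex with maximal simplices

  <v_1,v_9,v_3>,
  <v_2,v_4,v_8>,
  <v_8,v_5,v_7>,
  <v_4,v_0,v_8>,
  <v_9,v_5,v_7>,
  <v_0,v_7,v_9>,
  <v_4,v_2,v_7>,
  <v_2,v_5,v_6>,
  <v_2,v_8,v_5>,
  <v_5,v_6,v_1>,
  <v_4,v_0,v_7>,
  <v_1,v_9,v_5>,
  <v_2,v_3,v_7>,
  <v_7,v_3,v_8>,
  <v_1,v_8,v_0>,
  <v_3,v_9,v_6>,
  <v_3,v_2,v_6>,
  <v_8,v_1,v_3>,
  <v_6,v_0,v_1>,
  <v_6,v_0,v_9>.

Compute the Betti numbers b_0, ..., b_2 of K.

Fix the vertex order v_0 < v_1 < v_2 < v_3 < v_4 < v_5 < v_6 < v_7 < v_8 < v_9 and write every simplex with vertices in increasing order. Then dim K = 2 and the simplices of K are:

  0-simplices (10): [v_0], [v_1], [v_2], [v_3], [v_4], [v_5], [v_6], [v_7], [v_8], [v_9]
  1-simplices (30): (30 of them)
  2-simplices (20): (20 of them)

Hence C_0 ≅ Z^10, C_1 ≅ Z^30, C_2 ≅ Z^20.

∂_1: C_1 → C_0 is given by ∂[p,q] = [q] − [p]. For instance
  ∂[v_7,v_9] = [v_9] − [v_7].
As a 10×30 matrix over Z this has rank 9, with invariant factors (1,1,1,1,1,1,1,1,1).

Boundary ∂_2: C_2 → C_1 acts by ∂[p,q,r] = [q,r] − [p,r] + [p,q]. For instance
  ∂[v_0,v_4,v_8] = [v_4,v_8] − [v_0,v_8] + [v_0,v_4],
  ∂[v_1,v_3,v_9] = [v_3,v_9] − [v_1,v_9] + [v_1,v_3].
This gives a 30×20 integer matrix of rank 20; reducing to Smith normal form yields diagonal entries (1,1,1,1,1,1,1,1,1,1,1,1,1,1,1,1,1,1,1,2).

Reading off H_k = ker ∂_k / im ∂_{k+1}:

  H_0: rank C_0 − rank ∂_1 = 10 − 9 = 1, and the invariant factors of ∂_1 are all 1, so H_0 = Z.
  H_1: rank ker ∂_1 − rank ∂_2 = (30 − 9) − 20 = 1, and ∂_2 has invariant factor 2 > 1, so H_1 = Z × Z/2.
  H_2: rank ker ∂_2 − rank ∂_3 = (20 − 20) − 0 = 0, and there is no ∂_3, so H_2 = 0.

Hence the Betti numbers are b_0 = 1, b_1 = 1, b_2 = 0.

b_0 = 1, b_1 = 1, b_2 = 0.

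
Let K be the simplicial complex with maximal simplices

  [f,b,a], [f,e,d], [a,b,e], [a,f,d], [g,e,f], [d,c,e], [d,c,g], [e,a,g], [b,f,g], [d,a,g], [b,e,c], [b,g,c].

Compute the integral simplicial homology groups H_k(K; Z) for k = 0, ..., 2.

Take the total order a < b < c < d < e < f < g on the vertex set. Then K (dimension 2) consists of the simplices:

  0-simplices (7): a, b, c, d, e, f, g
  1-simplices (18): ab, ad, ae, af, ag, bc, be, bf, bg, cd, ce, cg, de, df, dg, ef, eg, fg
  2-simplices (12): abe, abf, adf, adg, aeg, bce, bcg, bfg, cde, cdg, def, efg

giving chain groups C_0 ≅ Z^7, C_1 ≅ Z^18, C_2 ≅ Z^12.

Boundary ∂_1: C_1 → C_0 sends each edge [p,q] (with p < q) to q − p.
As a 7×18 matrix over Z this has rank 6, with invariant factors (1,1,1,1,1,1).

Boundary ∂_2: C_2 → C_1 acts by ∂[p,q,r] = [q,r] − [p,r] + [p,q]. For instance
  ∂efg = fg − eg + ef,
  ∂bfg = fg − bg + bf.
The resulting 18×12 matrix has rank 12, and its Smith normal form has invariant factors (1,1,1,1,1,1,1,1,1,1,1,2).

Reading off H_k = ker ∂_k / im ∂_{k+1}:

  H_0: rank C_0 − rank ∂_1 = 7 − 6 = 1, and the invariant factors of ∂_1 are all 1, so H_0 ≅ Z.
  H_1: rank ker ∂_1 − rank ∂_2 = (18 − 6) − 12 = 0, and ∂_2 has invariant factor 2 > 1, so H_1 ≅ Z/2.
  H_2: rank ker ∂_2 − rank ∂_3 = (12 − 12) − 0 = 0, and there is no ∂_3, so H_2 ≅ 0.

As a check, the Euler characteristic is 7 − 18 + 12 = 1, which agrees with 1 − 0 + 0 = 1.
(K is a triangulation of the real projective plane RP^2.)

H_0 ≅ Z,  H_1 ≅ Z/2,  H_2 = 0.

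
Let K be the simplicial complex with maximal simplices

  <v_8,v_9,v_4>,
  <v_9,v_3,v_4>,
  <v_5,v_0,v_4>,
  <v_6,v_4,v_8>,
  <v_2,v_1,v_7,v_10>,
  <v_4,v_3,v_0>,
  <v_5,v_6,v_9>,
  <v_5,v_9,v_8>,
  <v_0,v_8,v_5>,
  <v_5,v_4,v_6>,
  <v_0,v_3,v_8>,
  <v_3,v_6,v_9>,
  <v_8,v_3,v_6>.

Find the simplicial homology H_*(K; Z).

H_0 ≅ Z^2,  H_1 ≅ Z_2,  H_2 = 0,  H_3 = 0.

Order the vertices as v_0 < v_1 < v_2 < v_3 < v_4 < v_5 < v_6 < v_7 < v_8 < v_9 < v_10. Listing each simplex with vertices in this order, K has dimension 3 with simplices:

  0-simplices (11): [v_0], [v_1], [v_2], [v_3], [v_4], [v_5], [v_6], [v_7], [v_8], [v_9], [v_10]
  1-simplices (24): (24 of them)
  2-simplices (16): (16 of them)
  3-simplices (1): [v_1,v_2,v_7,v_10]

Hence C_0 ≅ Z^11, C_1 ≅ Z^24, C_2 ≅ Z^16, C_3 ≅ Z^1.

Boundary ∂_1: C_1 → C_0 maps an edge to its endpoints' difference, ∂[p,q] = q − p. For instance
  ∂[v_0,v_4] = [v_4] − [v_0].
This gives a 11×24 integer matrix of rank 9; reducing to Smith normal form yields diagonal entries (1,1,1,1,1,1,1,1,1).

∂_2: C_2 → C_1 maps a triangle to the signed sum of its edges. For instance
  ∂[v_4,v_5,v_6] = [v_5,v_6] − [v_4,v_6] + [v_4,v_5],
  ∂[v_0,v_4,v_5] = [v_4,v_5] − [v_0,v_5] + [v_0,v_4].
The resulting 24×16 matrix has rank 15, and its Smith normal form has invariant factors (1,1,1,1,1,1,1,1,1,1,1,1,1,1,2).

∂_3: C_3 → C_2 sends each 3-simplex σ to the alternating sum Σ_i (−1)^i (σ with its i-th vertex removed). For instance
  ∂[v_1,v_2,v_7,v_10] = [v_2,v_7,v_10] − [v_1,v_7,v_10] + [v_1,v_2,v_10] − [v_1,v_2,v_7].
The 16×1 boundary matrix has rank 1 and Smith normal form diag(1).

Reading off H_k = ker ∂_k / im ∂_{k+1}:

  H_0: rank C_0 − rank ∂_1 = 11 − 9 = 2, and the invariant factors of ∂_1 are all 1, so H_0 = Z^2.
  H_1: rank ker ∂_1 − rank ∂_2 = (24 − 9) − 15 = 0, and ∂_2 has invariant factor 2 > 1, so H_1 = Z_2.
  H_2: rank ker ∂_2 − rank ∂_3 = (16 − 15) − 1 = 0, and the invariant factors of ∂_3 are all 1, so H_2 = 0.
  H_3: rank ker ∂_3 − rank ∂_4 = (1 − 1) − 0 = 0, and there is no ∂_4, so H_3 = 0.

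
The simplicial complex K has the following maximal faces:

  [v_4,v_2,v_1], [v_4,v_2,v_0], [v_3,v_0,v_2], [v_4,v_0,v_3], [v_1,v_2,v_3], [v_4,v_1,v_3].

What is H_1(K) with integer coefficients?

Take the total order v_0 < v_1 < v_2 < v_3 < v_4 on the vertex set. Then K (dimension 2) consists of the simplices:

  0-simplices (5): [v_0], [v_1], [v_2], [v_3], [v_4]
  1-simplices (9): [v_0,v_2], [v_0,v_3], [v_0,v_4], [v_1,v_2], [v_1,v_3], [v_1,v_4], [v_2,v_3], [v_2,v_4], [v_3,v_4]
  2-simplices (6): [v_0,v_2,v_3], [v_0,v_2,v_4], [v_0,v_3,v_4], [v_1,v_2,v_3], [v_1,v_2,v_4], [v_1,v_3,v_4]

so the chain groups are C_0 ≅ Z^5, C_1 ≅ Z^9, C_2 ≅ Z^6.

∂_1: C_1 → C_0 sends each edge [p,q] (with p < q) to q − p.
This gives a 5×9 integer matrix of rank 4; reducing to Smith normal form yields diagonal entries (1,1,1,1).

Boundary ∂_2: C_2 → C_1 sends each 2-simplex [p,q,r] to [q,r] − [p,r] + [p,q]. For instance
  ∂[v_1,v_3,v_4] = [v_3,v_4] − [v_1,v_4] + [v_1,v_3],
  ∂[v_0,v_3,v_4] = [v_3,v_4] − [v_0,v_4] + [v_0,v_3].
As a 9×6 matrix over Z this has rank 5, with invariant factors (1,1,1,1,1).

Computing H_k = (kernel of ∂_k) / (image of ∂_{k+1}):

  H_1: rank ker ∂_1 − rank ∂_2 = (9 − 4) − 5 = 0, and the invariant factors of ∂_2 are all 1, so H_1 ≅ 0.

(K is a triangulation of the 2-sphere S^2.)

H_1 = 0.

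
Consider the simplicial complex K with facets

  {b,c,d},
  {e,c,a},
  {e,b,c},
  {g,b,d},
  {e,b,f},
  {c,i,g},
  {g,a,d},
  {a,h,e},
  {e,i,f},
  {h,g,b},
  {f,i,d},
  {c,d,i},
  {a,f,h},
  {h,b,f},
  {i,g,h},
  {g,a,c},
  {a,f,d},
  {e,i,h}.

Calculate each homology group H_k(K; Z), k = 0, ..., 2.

H_0 = Z,  H_1 = Z ⊕ Z_2,  H_2 = 0.

K has 9 vertices, 27 edges, 18 triangles.
rank ∂_0 = 0, rank ∂_1 = 8 ⇒ b_0 = 9 − 0 − 8 = 1; all invariant factors of ∂_1 are 1 so no torsion. So H_0 = Z.
rank ∂_1 = 8, rank ∂_2 = 18 ⇒ b_1 = 27 − 8 − 18 = 1; ∂_2 has invariant factor(s) [2] giving torsion. So H_1 = Z ⊕ Z_2.
rank ∂_2 = 18, rank ∂_3 = 0 ⇒ b_2 = 18 − 18 − 0 = 0. So H_2 = 0.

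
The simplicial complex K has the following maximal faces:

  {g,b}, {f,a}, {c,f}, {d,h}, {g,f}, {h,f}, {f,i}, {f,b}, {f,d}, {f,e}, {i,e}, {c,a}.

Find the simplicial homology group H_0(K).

We work with the vertex ordering a < b < c < d < e < f < g < h < i. The simplices of K, each written with vertices in increasing order, are:

  0-simplices (9): a, b, c, d, e, f, g, h, i
  1-simplices (12): ac, af, bf, bg, cf, df, dh, ef, ei, fg, fh, fi

giving chain groups C_0 ≅ Z^9, C_1 ≅ Z^12.

∂_1: C_1 → C_0 maps an edge to its endpoints' difference, ∂[p,q] = q − p.
The 9×12 boundary matrix has rank 8 and Smith normal form diag(1,1,1,1,1,1,1,1).

From H_k ≅ ker(∂_k) / im(∂_{k+1}) we obtain:

  H_0: rank C_0 − rank ∂_1 = 9 − 8 = 1, and the invariant factors of ∂_1 are all 1, so H_0 = Z.

H_0 = Z.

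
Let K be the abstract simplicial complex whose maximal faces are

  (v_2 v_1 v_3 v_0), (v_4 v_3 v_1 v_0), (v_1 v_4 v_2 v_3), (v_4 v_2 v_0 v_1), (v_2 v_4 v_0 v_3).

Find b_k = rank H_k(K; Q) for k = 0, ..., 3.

b_0 = 1, b_1 = 0, b_2 = 0, b_3 = 1.

We work with the vertex ordering v_0 < v_1 < v_2 < v_3 < v_4. The simplices of K, each written with vertices in increasing order, are:

  0-simplices (5): [v_0], [v_1], [v_2], [v_3], [v_4]
  1-simplices (10): [v_0,v_1], [v_0,v_2], [v_0,v_3], [v_0,v_4], [v_1,v_2], [v_1,v_3], [v_1,v_4], [v_2,v_3], [v_2,v_4], [v_3,v_4]
  2-simplices (10): [v_0,v_1,v_2], [v_0,v_1,v_3], [v_0,v_1,v_4], [v_0,v_2,v_3], [v_0,v_2,v_4], [v_0,v_3,v_4], [v_1,v_2,v_3], [v_1,v_2,v_4], [v_1,v_3,v_4], [v_2,v_3,v_4]
  3-simplices (5): [v_0,v_1,v_2,v_3], [v_0,v_1,v_2,v_4], [v_0,v_1,v_3,v_4], [v_0,v_2,v_3,v_4], [v_1,v_2,v_3,v_4]

giving chain groups C_0 ≅ Z^5, C_1 ≅ Z^10, C_2 ≅ Z^10, C_3 ≅ Z^5.

The boundary map ∂_1: C_1 → C_0 sends each edge [p,q] (with p < q) to q − p.
The resulting 5×10 matrix has rank 4, and its Smith normal form has invariant factors (1,1,1,1).

The boundary map ∂_2: C_2 → C_1 maps a triangle to the signed sum of its edges. For instance
  ∂[v_0,v_3,v_4] = [v_3,v_4] − [v_0,v_4] + [v_0,v_3],
  ∂[v_0,v_2,v_3] = [v_2,v_3] − [v_0,v_3] + [v_0,v_2].
This gives a 10×10 integer matrix of rank 6; reducing to Smith normal form yields diagonal entries (1,1,1,1,1,1).

Boundary ∂_3: C_3 → C_2 sends each 3-simplex σ to the alternating sum Σ_i (−1)^i (σ with its i-th vertex removed). For instance
  ∂[v_0,v_1,v_2,v_3] = [v_1,v_2,v_3] − [v_0,v_2,v_3] + [v_0,v_1,v_3] − [v_0,v_1,v_2],
  ∂[v_0,v_1,v_3,v_4] = [v_1,v_3,v_4] − [v_0,v_3,v_4] + [v_0,v_1,v_4] − [v_0,v_1,v_3].
The 10×5 boundary matrix has rank 4 and Smith normal form diag(1,1,1,1).

From H_k ≅ ker(∂_k) / im(∂_{k+1}) we obtain:

  H_0: rank C_0 − rank ∂_1 = 5 − 4 = 1, and the invariant factors of ∂_1 are all 1, so H_0 = Z.
  H_1: rank ker ∂_1 − rank ∂_2 = (10 − 4) − 6 = 0, and the invariant factors of ∂_2 are all 1, so H_1 = 0.
  H_2: rank ker ∂_2 − rank ∂_3 = (10 − 6) − 4 = 0, and the invariant factors of ∂_3 are all 1, so H_2 = 0.
  H_3: rank ker ∂_3 − rank ∂_4 = (5 − 4) − 0 = 1, and there is no ∂_4, so H_3 = Z.

As a check, the Euler characteristic is 5 − 10 + 10 − 5 = 0, which agrees with 1 − 0 + 0 − 1 = 0.
(K is a triangulation of the 3-sphere S^3.)

Hence the Betti numbers are b_0 = 1, b_1 = 0, b_2 = 0, b_3 = 1.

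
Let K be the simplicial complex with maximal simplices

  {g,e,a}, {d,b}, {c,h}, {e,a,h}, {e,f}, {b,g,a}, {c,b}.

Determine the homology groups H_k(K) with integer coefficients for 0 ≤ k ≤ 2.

H_0 = Z,  H_1 = Z,  H_2 = 0.

We work with the vertex ordering a < b < c < d < e < f < g < h. The simplices of K, each written with vertices in increasing order, are:

  0-simplices (8): a, b, c, d, e, f, g, h
  1-simplices (11): ab, ae, ag, ah, bc, bd, bg, ch, ef, eg, eh
  2-simplices (3): abg, aeg, aeh

so the chain groups are C_0 ≅ Z^8, C_1 ≅ Z^11, C_2 ≅ Z^3.

The boundary map ∂_1: C_1 → C_0 is given by ∂[p,q] = [q] − [p].
This gives a 8×11 integer matrix of rank 7; reducing to Smith normal form yields diagonal entries (1,1,1,1,1,1,1).

Boundary ∂_2: C_2 → C_1 maps a triangle to the signed sum of its edges. For instance
  ∂abg = bg − ag + ab,
  ∂aeg = eg − ag + ae.
This gives a 11×3 integer matrix of rank 3; reducing to Smith normal form yields diagonal entries (1,1,1).

From H_k ≅ ker(∂_k) / im(∂_{k+1}) we obtain:

  H_0: rank C_0 − rank ∂_1 = 8 − 7 = 1, and the invariant factors of ∂_1 are all 1, so H_0 ≅ Z.
  H_1: rank ker ∂_1 − rank ∂_2 = (11 − 7) − 3 = 1, and the invariant factors of ∂_2 are all 1, so H_1 ≅ Z.
  H_2: rank ker ∂_2 − rank ∂_3 = (3 − 3) − 0 = 0, and there is no ∂_3, so H_2 ≅ 0.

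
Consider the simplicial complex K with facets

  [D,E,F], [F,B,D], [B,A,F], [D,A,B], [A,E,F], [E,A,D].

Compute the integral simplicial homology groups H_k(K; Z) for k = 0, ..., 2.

H_0 = Z,  H_1 = 0,  H_2 = Z.

K has 5 vertices, 9 edges, 6 triangles.
rank ∂_0 = 0, rank ∂_1 = 4 ⇒ b_0 = 5 − 0 − 4 = 1; all invariant factors of ∂_1 are 1 so no torsion. So H_0 ≅ Z.
rank ∂_1 = 4, rank ∂_2 = 5 ⇒ b_1 = 9 − 4 − 5 = 0; all invariant factors of ∂_2 are 1 so no torsion. So H_1 ≅ 0.
rank ∂_2 = 5, rank ∂_3 = 0 ⇒ b_2 = 6 − 5 − 0 = 1. So H_2 ≅ Z.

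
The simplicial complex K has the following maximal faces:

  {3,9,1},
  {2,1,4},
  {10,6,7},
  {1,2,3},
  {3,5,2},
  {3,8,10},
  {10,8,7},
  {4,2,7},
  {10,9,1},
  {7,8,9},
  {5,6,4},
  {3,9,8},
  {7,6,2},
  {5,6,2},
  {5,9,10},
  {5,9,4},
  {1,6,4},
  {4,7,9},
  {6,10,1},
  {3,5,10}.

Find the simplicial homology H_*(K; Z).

H_0 ≅ Z,  H_1 ≅ Z ⊕ Z/2,  H_2 = 0.

Take the total order 1 < 2 < 3 < 4 < 5 < 6 < 7 < 8 < 9 < 10 on the vertex set. Then K (dimension 2) consists of the simplices:

  0-simplices (10): [1], [2], [3], [4], [5], [6], [7], [8], [9], [10]
  1-simplices (30): (30 of them)
  2-simplices (20): (20 of them)

so the chain groups are C_0 ≅ Z^10, C_1 ≅ Z^30, C_2 ≅ Z^20.

The boundary map ∂_1: C_1 → C_0 is given by ∂[p,q] = [q] − [p].
The resulting 10×30 matrix has rank 9, and its Smith normal form has invariant factors (1,1,1,1,1,1,1,1,1).

The boundary map ∂_2: C_2 → C_1 sends each 2-simplex [p,q,r] to [q,r] − [p,r] + [p,q]. For instance
  ∂[3,8,9] = [8,9] − [3,9] + [3,8],
  ∂[1,2,3] = [2,3] − [1,3] + [1,2].
The resulting 30×20 matrix has rank 20, and its Smith normal form has invariant factors (1,1,1,1,1,1,1,1,1,1,1,1,1,1,1,1,1,1,1,2).

Now H_k = ker ∂_k / im ∂_{k+1}, so:

  H_0: rank C_0 − rank ∂_1 = 10 − 9 = 1, and the invariant factors of ∂_1 are all 1, so H_0 ≅ Z.
  H_1: rank ker ∂_1 − rank ∂_2 = (30 − 9) − 20 = 1, and ∂_2 has invariant factor 2 > 1, so H_1 ≅ Z ⊕ Z/2.
  H_2: rank ker ∂_2 − rank ∂_3 = (20 − 20) − 0 = 0, and there is no ∂_3, so H_2 ≅ 0.

As a check, the Euler characteristic is 10 − 30 + 20 = 0, which agrees with 1 − 1 + 0 = 0.
(K is a triangulation of the Klein bottle.)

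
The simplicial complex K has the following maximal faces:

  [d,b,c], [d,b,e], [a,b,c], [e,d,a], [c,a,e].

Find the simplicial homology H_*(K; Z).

H_0 ≅ Z,  H_1 ≅ Z,  H_2 = 0.

Fix the vertex order a < b < c < d < e and write every simplex with vertices in increasing order. Then dim K = 2 and the simplices of K are:

  0-simplices (5): a, b, c, d, e
  1-simplices (10): ab, ac, ad, ae, bc, bd, be, cd, ce, de
  2-simplices (5): abc, ace, ade, bcd, bde

giving chain groups C_0 ≅ Z^5, C_1 ≅ Z^10, C_2 ≅ Z^5.

∂_1: C_1 → C_0 is given by ∂[p,q] = [q] − [p].
As a 5×10 matrix over Z this has rank 4, with invariant factors (1,1,1,1).

The boundary map ∂_2: C_2 → C_1 sends each 2-simplex [p,q,r] to [q,r] − [p,r] + [p,q]. For instance
  ∂ade = de − ae + ad,
  ∂ace = ce − ae + ac.
The resulting 10×5 matrix has rank 5, and its Smith normal form has invariant factors (1,1,1,1,1).

Now H_k = ker ∂_k / im ∂_{k+1}, so:

  H_0: rank C_0 − rank ∂_1 = 5 − 4 = 1, and the invariant factors of ∂_1 are all 1, so H_0 = Z.
  H_1: rank ker ∂_1 − rank ∂_2 = (10 − 4) − 5 = 1, and the invariant factors of ∂_2 are all 1, so H_1 = Z.
  H_2: rank ker ∂_2 − rank ∂_3 = (5 − 5) − 0 = 0, and there is no ∂_3, so H_2 = 0.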